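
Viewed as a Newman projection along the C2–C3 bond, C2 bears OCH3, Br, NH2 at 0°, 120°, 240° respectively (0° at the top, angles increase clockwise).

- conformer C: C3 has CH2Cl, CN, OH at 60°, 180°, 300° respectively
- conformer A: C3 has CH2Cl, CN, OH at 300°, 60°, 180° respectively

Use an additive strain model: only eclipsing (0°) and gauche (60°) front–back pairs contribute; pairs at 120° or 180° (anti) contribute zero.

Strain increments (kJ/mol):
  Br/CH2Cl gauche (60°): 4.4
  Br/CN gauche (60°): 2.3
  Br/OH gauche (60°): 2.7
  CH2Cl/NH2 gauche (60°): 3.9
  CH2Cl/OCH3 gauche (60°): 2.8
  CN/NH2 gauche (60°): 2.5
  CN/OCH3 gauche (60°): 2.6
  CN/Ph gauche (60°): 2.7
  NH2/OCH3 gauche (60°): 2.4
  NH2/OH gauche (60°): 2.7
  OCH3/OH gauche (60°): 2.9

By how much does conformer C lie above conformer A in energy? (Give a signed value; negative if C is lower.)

+0.6 kJ/mol

C (staggered): OCH3–CH2Cl gauche, OCH3–OH gauche, Br–CH2Cl gauche, Br–CN gauche, NH2–CN gauche, NH2–OH gauche; 2.8 + 2.9 + 4.4 + 2.3 + 2.5 + 2.7 = 17.6 kJ/mol.
A (staggered): OCH3–CH2Cl gauche, OCH3–CN gauche, Br–CN gauche, Br–OH gauche, NH2–CH2Cl gauche, NH2–OH gauche; 2.8 + 2.6 + 2.3 + 2.7 + 3.9 + 2.7 = 17.0 kJ/mol.
E(C) − E(A) = 17.6 − 17.0 = +0.6 kJ/mol.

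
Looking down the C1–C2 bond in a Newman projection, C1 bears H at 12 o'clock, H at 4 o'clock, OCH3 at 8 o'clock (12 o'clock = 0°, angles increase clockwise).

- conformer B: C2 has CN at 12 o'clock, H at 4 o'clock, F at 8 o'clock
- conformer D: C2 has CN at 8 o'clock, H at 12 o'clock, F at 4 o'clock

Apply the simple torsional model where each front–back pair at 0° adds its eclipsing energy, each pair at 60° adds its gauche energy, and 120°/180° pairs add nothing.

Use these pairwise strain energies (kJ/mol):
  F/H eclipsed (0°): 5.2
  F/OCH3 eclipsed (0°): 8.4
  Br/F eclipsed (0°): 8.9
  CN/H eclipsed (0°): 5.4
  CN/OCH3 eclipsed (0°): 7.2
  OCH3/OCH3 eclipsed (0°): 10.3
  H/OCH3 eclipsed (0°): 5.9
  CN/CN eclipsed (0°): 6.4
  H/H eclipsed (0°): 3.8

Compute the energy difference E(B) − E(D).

+1.4 kJ/mol

B (eclipsed): H(0°)/CN(0°) eclipsed 5.4; H(120°)/H(120°) eclipsed 3.8; OCH3(240°)/F(240°) eclipsed 8.4 → 17.6 kJ/mol.
D (eclipsed): H(0°)/H(0°) eclipsed 3.8; H(120°)/F(120°) eclipsed 5.2; OCH3(240°)/CN(240°) eclipsed 7.2 → 16.2 kJ/mol.
E(B) − E(D) = 17.6 − 16.2 = +1.4 kJ/mol.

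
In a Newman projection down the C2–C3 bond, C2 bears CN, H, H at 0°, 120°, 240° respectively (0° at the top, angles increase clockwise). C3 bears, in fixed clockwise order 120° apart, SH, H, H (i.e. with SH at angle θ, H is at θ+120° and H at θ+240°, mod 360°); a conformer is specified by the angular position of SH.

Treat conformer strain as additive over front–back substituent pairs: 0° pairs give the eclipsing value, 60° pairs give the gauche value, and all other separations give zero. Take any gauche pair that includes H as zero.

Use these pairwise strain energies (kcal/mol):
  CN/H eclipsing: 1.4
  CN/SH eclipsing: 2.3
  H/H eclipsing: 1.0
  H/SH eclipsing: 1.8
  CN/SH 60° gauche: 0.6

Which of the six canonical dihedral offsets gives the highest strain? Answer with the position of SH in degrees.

0°

SH at 0° is eclipsed. CN at 0° is eclipsed with SH at 0° (2.3); H at 120° is eclipsed with H at 120° (1.0); H at 240° is eclipsed with H at 240° (1.0). Total 4.3 kcal/mol.
SH at 60° is staggered. CN at 0° is gauche with SH at 60° (0.6). Total 0.6 kcal/mol.
SH at 120° is eclipsed. CN at 0° is eclipsed with H at 0° (1.4); H at 120° is eclipsed with SH at 120° (1.8); H at 240° is eclipsed with H at 240° (1.0). Total 4.2 kcal/mol.
SH at 180° (staggered): no non-H gauche contacts → 0.0 kcal/mol.
SH at 240° is eclipsed. CN at 0° is eclipsed with H at 0° (1.4); H at 120° is eclipsed with H at 120° (1.0); H at 240° is eclipsed with SH at 240° (1.8). Total 4.2 kcal/mol.
SH at 300° is staggered. CN at 0° is gauche with SH at 300° (0.6). Total 0.6 kcal/mol.
The maximum (4.3 kcal/mol) occurs with SH at 0°.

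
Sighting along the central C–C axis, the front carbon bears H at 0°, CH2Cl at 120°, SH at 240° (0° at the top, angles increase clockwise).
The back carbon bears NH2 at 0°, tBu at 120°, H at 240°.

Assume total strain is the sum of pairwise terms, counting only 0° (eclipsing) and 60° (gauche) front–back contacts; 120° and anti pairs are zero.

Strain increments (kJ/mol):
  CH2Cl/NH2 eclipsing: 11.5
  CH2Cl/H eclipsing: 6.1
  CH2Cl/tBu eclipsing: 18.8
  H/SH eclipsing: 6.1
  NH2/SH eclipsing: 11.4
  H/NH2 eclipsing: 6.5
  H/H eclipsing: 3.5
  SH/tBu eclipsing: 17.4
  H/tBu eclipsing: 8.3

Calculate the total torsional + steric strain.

This conformer (eclipsed): H(0°)/NH2(0°) eclipsed 6.5; CH2Cl(120°)/tBu(120°) eclipsed 18.8; SH(240°)/H(240°) eclipsed 6.1 → 31.4 kJ/mol.

31.4 kJ/mol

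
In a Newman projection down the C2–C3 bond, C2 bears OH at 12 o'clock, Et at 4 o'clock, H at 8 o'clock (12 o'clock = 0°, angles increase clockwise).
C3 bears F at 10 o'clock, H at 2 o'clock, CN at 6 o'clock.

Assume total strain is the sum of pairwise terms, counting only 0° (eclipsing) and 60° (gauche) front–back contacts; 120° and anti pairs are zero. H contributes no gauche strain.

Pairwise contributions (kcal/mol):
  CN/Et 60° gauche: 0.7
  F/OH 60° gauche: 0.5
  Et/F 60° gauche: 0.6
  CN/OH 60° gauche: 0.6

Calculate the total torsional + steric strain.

1.2 kcal/mol

This conformer (staggered): OH(0°)/F(300°) gauche 0.5; Et(120°)/CN(180°) gauche 0.7 → 1.2 kcal/mol.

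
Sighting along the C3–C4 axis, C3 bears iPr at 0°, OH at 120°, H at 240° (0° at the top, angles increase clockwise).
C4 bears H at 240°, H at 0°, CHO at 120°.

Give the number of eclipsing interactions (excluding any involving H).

Non-H eclipsing pairs: OH(120°)/CHO(120°) — 1 interaction.

1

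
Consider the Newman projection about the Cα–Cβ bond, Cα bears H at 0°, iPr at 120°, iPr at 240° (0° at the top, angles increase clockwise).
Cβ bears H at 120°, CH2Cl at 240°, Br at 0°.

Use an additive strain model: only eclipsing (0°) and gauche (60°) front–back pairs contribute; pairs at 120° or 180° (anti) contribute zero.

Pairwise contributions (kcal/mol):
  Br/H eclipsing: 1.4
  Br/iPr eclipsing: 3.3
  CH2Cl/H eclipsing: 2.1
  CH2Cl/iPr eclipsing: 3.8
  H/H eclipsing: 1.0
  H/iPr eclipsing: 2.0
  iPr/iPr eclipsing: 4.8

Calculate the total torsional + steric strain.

This conformer is eclipsed. H at 0° is eclipsed with Br at 0° (1.4); iPr at 120° is eclipsed with H at 120° (2.0); iPr at 240° is eclipsed with CH2Cl at 240° (3.8). Total 7.2 kcal/mol.

7.2 kcal/mol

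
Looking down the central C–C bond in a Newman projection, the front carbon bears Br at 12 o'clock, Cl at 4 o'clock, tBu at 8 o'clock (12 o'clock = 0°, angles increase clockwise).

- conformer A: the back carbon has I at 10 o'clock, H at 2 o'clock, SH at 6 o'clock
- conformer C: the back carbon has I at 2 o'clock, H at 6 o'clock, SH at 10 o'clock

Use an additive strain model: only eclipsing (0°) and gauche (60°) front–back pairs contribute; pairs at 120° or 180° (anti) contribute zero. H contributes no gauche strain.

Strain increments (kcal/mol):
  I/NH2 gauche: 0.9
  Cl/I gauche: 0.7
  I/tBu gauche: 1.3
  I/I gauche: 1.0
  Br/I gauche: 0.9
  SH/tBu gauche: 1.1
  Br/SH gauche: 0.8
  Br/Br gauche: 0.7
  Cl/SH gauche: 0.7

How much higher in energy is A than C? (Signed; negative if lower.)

+0.5 kcal/mol

A is staggered. Br at 0° is gauche with I at 300° (0.9); Cl at 120° is gauche with SH at 180° (0.7); tBu at 240° is gauche with I at 300° (1.3); tBu at 240° is gauche with SH at 180° (1.1). Total 4.0 kcal/mol.
C is staggered. Br at 0° is gauche with I at 60° (0.9); Br at 0° is gauche with SH at 300° (0.8); Cl at 120° is gauche with I at 60° (0.7); tBu at 240° is gauche with SH at 300° (1.1). Total 3.5 kcal/mol.
E(A) − E(C) = 4.0 − 3.5 = +0.5 kcal/mol.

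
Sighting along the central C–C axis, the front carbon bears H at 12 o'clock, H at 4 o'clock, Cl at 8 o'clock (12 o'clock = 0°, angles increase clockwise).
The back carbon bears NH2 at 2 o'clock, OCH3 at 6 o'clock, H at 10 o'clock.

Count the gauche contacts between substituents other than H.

1

Non-H gauche pairs: Cl(240°)/OCH3(180°) — 1 interaction.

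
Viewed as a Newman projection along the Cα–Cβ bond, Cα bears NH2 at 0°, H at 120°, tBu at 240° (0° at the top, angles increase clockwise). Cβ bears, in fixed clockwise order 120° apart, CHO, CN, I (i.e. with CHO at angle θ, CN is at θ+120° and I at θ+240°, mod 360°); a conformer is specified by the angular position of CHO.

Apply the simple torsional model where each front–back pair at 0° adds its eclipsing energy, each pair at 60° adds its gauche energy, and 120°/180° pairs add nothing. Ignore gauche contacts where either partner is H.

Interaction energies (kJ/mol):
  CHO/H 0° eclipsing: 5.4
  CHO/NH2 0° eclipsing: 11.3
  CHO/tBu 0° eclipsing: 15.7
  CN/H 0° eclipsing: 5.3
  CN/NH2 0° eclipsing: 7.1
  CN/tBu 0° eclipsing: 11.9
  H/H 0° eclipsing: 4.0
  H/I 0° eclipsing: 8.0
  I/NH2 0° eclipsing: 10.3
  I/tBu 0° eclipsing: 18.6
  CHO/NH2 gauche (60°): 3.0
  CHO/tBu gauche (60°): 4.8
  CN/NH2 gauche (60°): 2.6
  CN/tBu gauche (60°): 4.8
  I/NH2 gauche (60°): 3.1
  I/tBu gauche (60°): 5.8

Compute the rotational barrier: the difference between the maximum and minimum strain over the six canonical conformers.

19.9 kJ/mol

CHO at 0° is eclipsed. NH2 at 0° is eclipsed with CHO at 0° (11.3); H at 120° is eclipsed with CN at 120° (5.3); tBu at 240° is eclipsed with I at 240° (18.6). Total 35.2 kJ/mol.
CHO at 60° is staggered. NH2 at 0° is gauche with CHO at 60° (3.0); NH2 at 0° is gauche with I at 300° (3.1); tBu at 240° is gauche with CN at 180° (4.8); tBu at 240° is gauche with I at 300° (5.8). Total 16.7 kJ/mol.
CHO at 120° is eclipsed. NH2 at 0° is eclipsed with I at 0° (10.3); H at 120° is eclipsed with CHO at 120° (5.4); tBu at 240° is eclipsed with CN at 240° (11.9). Total 27.6 kJ/mol.
CHO at 180° is staggered. NH2 at 0° is gauche with CN at 300° (2.6); NH2 at 0° is gauche with I at 60° (3.1); tBu at 240° is gauche with CHO at 180° (4.8); tBu at 240° is gauche with CN at 300° (4.8). Total 15.3 kJ/mol.
CHO at 240° is eclipsed. NH2 at 0° is eclipsed with CN at 0° (7.1); H at 120° is eclipsed with I at 120° (8.0); tBu at 240° is eclipsed with CHO at 240° (15.7). Total 30.8 kJ/mol.
CHO at 300° is staggered. NH2 at 0° is gauche with CHO at 300° (3.0); NH2 at 0° is gauche with CN at 60° (2.6); tBu at 240° is gauche with CHO at 300° (4.8); tBu at 240° is gauche with I at 180° (5.8). Total 16.2 kJ/mol.
Max at 0° (35.2 kJ/mol), min at 180° (15.3 kJ/mol); barrier = 19.9 kJ/mol.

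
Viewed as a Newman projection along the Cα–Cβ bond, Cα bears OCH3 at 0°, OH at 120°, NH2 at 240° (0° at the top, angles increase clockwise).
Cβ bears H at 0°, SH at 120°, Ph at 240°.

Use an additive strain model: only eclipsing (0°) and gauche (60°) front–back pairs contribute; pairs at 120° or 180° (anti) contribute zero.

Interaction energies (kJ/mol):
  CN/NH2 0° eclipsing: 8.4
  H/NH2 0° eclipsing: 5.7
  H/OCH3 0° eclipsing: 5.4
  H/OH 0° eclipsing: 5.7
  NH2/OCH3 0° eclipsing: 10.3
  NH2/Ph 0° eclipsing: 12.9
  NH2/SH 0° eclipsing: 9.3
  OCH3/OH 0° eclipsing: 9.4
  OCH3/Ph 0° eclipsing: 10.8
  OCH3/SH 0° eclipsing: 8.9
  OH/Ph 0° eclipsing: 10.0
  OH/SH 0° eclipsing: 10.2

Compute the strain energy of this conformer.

This conformer is eclipsed. OCH3 at 0° is eclipsed with H at 0° (5.4); OH at 120° is eclipsed with SH at 120° (10.2); NH2 at 240° is eclipsed with Ph at 240° (12.9). Total 28.5 kJ/mol.

28.5 kJ/mol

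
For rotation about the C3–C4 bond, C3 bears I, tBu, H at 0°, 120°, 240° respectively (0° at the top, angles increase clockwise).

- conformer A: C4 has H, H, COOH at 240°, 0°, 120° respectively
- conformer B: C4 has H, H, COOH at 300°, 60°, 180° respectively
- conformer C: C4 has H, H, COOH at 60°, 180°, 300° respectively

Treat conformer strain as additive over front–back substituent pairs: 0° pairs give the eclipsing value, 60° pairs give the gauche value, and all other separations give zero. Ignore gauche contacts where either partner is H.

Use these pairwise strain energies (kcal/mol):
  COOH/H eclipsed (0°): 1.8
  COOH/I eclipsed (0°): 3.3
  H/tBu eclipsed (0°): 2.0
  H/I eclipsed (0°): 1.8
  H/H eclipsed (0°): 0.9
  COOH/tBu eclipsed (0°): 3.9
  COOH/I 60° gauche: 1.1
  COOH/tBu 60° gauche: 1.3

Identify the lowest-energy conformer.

C

A (eclipsed): I(0°)/H(0°) eclipsed 1.8; tBu(120°)/COOH(120°) eclipsed 3.9; H(240°)/H(240°) eclipsed 0.9 → 6.6 kcal/mol.
B (staggered): tBu(120°)/COOH(180°) gauche 1.3 → 1.3 kcal/mol.
C (staggered): I(0°)/COOH(300°) gauche 1.1 → 1.1 kcal/mol.
C has the lowest total (1.1 kcal/mol).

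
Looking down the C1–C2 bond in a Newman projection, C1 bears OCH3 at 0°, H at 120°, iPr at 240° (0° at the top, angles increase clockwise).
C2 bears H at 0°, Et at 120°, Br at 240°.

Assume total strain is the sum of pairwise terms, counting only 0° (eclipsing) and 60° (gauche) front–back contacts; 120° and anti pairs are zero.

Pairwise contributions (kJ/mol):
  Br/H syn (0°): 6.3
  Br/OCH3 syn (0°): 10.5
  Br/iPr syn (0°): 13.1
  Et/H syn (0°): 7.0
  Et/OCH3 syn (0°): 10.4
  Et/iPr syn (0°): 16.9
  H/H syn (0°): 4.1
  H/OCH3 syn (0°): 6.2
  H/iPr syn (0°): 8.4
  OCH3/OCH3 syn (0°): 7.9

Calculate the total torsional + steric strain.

This conformer (eclipsed): OCH3(0°)/H(0°) eclipsed 6.2; H(120°)/Et(120°) eclipsed 7.0; iPr(240°)/Br(240°) eclipsed 13.1 → 26.3 kJ/mol.

26.3 kJ/mol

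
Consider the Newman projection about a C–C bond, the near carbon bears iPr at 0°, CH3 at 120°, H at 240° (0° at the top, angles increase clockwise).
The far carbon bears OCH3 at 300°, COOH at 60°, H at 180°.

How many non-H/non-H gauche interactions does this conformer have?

Non-H gauche pairs: iPr(0°)/OCH3(300°); iPr(0°)/COOH(60°); CH3(120°)/COOH(60°) — 3 interactions.

3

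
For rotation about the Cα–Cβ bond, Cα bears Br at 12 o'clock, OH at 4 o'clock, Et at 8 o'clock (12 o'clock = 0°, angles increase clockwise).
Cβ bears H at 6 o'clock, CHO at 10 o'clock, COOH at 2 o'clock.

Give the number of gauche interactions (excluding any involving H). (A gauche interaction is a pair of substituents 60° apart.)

4

Non-H gauche pairs: Br(0°)/CHO(300°); Br(0°)/COOH(60°); OH(120°)/COOH(60°); Et(240°)/CHO(300°) — 4 interactions.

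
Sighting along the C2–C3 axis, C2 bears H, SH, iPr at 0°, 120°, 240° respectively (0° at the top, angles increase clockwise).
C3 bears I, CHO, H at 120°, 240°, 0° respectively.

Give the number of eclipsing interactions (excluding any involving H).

2

Non-H eclipsing pairs: SH(120°)/I(120°); iPr(240°)/CHO(240°) — 2 interactions.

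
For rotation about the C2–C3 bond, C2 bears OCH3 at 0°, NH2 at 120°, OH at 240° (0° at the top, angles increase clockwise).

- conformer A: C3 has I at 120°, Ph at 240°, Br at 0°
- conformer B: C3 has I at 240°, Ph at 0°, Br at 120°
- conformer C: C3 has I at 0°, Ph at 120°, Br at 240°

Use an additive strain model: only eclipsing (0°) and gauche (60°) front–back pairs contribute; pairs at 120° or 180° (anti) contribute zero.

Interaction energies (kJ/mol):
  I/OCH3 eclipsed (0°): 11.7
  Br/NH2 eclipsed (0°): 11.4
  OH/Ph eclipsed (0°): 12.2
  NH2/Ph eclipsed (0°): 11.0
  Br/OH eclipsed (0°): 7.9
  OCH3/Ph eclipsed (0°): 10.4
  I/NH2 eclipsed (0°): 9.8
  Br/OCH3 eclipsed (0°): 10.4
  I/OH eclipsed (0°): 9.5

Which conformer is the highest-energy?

A

A (eclipsed): OCH3–Br eclipsed, NH2–I eclipsed, OH–Ph eclipsed; 10.4 + 9.8 + 12.2 = 32.4 kJ/mol.
B (eclipsed): OCH3–Ph eclipsed, NH2–Br eclipsed, OH–I eclipsed; 10.4 + 11.4 + 9.5 = 31.3 kJ/mol.
C (eclipsed): OCH3–I eclipsed, NH2–Ph eclipsed, OH–Br eclipsed; 11.7 + 11.0 + 7.9 = 30.6 kJ/mol.
A has the highest total (32.4 kJ/mol).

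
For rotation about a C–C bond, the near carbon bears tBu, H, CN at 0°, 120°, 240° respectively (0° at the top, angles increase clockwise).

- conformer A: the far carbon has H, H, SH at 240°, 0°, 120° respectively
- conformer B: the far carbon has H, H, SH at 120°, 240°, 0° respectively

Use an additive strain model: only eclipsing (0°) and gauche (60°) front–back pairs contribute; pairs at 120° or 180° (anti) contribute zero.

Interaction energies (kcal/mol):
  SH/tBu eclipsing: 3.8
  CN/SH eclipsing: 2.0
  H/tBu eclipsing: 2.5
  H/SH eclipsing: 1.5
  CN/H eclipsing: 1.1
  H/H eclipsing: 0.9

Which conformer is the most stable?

A

A (eclipsed): tBu–H eclipsed, H–SH eclipsed, CN–H eclipsed; 2.5 + 1.5 + 1.1 = 5.1 kcal/mol.
B (eclipsed): tBu–SH eclipsed, H–H eclipsed, CN–H eclipsed; 3.8 + 0.9 + 1.1 = 5.8 kcal/mol.
A has the lowest total (5.1 kcal/mol).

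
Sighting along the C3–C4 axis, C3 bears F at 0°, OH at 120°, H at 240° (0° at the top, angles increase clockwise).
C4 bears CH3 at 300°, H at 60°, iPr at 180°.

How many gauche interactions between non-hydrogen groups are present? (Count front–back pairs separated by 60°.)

Non-H gauche pairs: F(0°)/CH3(300°); OH(120°)/iPr(180°) — 2 interactions.

2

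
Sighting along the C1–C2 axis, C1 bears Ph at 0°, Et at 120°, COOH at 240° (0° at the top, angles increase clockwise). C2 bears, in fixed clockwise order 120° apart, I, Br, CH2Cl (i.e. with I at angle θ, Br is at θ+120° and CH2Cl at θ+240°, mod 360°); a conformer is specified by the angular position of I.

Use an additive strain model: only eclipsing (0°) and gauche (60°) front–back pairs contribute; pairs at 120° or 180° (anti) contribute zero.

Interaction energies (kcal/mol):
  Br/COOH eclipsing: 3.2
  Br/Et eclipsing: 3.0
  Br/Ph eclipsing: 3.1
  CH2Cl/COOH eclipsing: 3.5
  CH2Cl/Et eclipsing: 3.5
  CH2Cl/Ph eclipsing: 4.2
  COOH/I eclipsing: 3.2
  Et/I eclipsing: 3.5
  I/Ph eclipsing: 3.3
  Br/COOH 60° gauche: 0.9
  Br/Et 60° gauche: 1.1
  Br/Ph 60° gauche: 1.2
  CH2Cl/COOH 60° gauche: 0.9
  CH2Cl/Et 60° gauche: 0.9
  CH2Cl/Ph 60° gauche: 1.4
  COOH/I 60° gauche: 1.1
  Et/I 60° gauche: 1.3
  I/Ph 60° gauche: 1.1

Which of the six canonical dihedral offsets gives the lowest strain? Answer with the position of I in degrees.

I at 0° (eclipsed): Ph–I eclipsed, Et–Br eclipsed, COOH–CH2Cl eclipsed; 3.3 + 3.0 + 3.5 = 9.8 kcal/mol.
I at 60° (staggered): Ph–I gauche, Ph–CH2Cl gauche, Et–I gauche, Et–Br gauche, COOH–Br gauche, COOH–CH2Cl gauche; 1.1 + 1.4 + 1.3 + 1.1 + 0.9 + 0.9 = 6.7 kcal/mol.
I at 120° (eclipsed): Ph–CH2Cl eclipsed, Et–I eclipsed, COOH–Br eclipsed; 4.2 + 3.5 + 3.2 = 10.9 kcal/mol.
I at 180° (staggered): Ph–Br gauche, Ph–CH2Cl gauche, Et–I gauche, Et–CH2Cl gauche, COOH–I gauche, COOH–Br gauche; 1.2 + 1.4 + 1.3 + 0.9 + 1.1 + 0.9 = 6.8 kcal/mol.
I at 240° (eclipsed): Ph–Br eclipsed, Et–CH2Cl eclipsed, COOH–I eclipsed; 3.1 + 3.5 + 3.2 = 9.8 kcal/mol.
I at 300° (staggered): Ph–I gauche, Ph–Br gauche, Et–Br gauche, Et–CH2Cl gauche, COOH–I gauche, COOH–CH2Cl gauche; 1.1 + 1.2 + 1.1 + 0.9 + 1.1 + 0.9 = 6.3 kcal/mol.
The minimum (6.3 kcal/mol) occurs with I at 300°.

300°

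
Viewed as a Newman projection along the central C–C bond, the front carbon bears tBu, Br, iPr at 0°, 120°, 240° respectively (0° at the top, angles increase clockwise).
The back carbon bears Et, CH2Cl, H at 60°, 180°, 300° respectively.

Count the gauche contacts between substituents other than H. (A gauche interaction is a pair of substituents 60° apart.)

4

Non-H gauche pairs: tBu(0°)/Et(60°); Br(120°)/Et(60°); Br(120°)/CH2Cl(180°); iPr(240°)/CH2Cl(180°) — 4 interactions.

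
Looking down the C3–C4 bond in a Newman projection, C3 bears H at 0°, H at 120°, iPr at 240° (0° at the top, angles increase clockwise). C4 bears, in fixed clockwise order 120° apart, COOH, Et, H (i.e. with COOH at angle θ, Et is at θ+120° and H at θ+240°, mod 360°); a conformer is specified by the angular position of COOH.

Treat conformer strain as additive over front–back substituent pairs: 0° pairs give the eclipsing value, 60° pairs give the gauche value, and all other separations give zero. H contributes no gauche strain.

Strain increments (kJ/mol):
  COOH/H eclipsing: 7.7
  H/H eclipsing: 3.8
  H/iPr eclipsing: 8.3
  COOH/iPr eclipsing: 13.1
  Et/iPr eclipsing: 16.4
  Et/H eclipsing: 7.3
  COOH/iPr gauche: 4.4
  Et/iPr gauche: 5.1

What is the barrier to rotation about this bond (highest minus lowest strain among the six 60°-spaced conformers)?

23.5 kJ/mol

COOH at 0° (eclipsed): H(0°)/COOH(0°) eclipsed 7.7; H(120°)/Et(120°) eclipsed 7.3; iPr(240°)/H(240°) eclipsed 8.3 → 23.3 kJ/mol.
COOH at 60° (staggered): iPr(240°)/Et(180°) gauche 5.1 → 5.1 kJ/mol.
COOH at 120° (eclipsed): H(0°)/H(0°) eclipsed 3.8; H(120°)/COOH(120°) eclipsed 7.7; iPr(240°)/Et(240°) eclipsed 16.4 → 27.9 kJ/mol.
COOH at 180° (staggered): iPr(240°)/COOH(180°) gauche 4.4; iPr(240°)/Et(300°) gauche 5.1 → 9.5 kJ/mol.
COOH at 240° (eclipsed): H(0°)/Et(0°) eclipsed 7.3; H(120°)/H(120°) eclipsed 3.8; iPr(240°)/COOH(240°) eclipsed 13.1 → 24.2 kJ/mol.
COOH at 300° (staggered): iPr(240°)/COOH(300°) gauche 4.4 → 4.4 kJ/mol.
Max at 120° (27.9 kJ/mol), min at 300° (4.4 kJ/mol); barrier = 23.5 kJ/mol.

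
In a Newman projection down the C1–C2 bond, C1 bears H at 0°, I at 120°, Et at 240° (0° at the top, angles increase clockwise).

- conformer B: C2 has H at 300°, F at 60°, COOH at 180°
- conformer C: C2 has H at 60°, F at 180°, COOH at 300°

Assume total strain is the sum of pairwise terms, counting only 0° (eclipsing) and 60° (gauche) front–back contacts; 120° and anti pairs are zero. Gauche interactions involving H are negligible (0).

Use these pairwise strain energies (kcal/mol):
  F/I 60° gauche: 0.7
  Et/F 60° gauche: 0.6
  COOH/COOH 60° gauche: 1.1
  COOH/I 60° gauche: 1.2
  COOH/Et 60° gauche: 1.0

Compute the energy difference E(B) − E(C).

B (staggered): I(120°)/F(60°) gauche 0.7; I(120°)/COOH(180°) gauche 1.2; Et(240°)/COOH(180°) gauche 1.0 → 2.9 kcal/mol.
C (staggered): I(120°)/F(180°) gauche 0.7; Et(240°)/F(180°) gauche 0.6; Et(240°)/COOH(300°) gauche 1.0 → 2.3 kcal/mol.
E(B) − E(C) = 2.9 − 2.3 = +0.6 kcal/mol.

+0.6 kcal/mol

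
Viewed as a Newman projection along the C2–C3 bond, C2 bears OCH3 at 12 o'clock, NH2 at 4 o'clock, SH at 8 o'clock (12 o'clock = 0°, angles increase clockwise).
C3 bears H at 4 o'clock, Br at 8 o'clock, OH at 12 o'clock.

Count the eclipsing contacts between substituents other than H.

Non-H eclipsing pairs: OCH3(0°)/OH(0°); SH(240°)/Br(240°) — 2 interactions.

2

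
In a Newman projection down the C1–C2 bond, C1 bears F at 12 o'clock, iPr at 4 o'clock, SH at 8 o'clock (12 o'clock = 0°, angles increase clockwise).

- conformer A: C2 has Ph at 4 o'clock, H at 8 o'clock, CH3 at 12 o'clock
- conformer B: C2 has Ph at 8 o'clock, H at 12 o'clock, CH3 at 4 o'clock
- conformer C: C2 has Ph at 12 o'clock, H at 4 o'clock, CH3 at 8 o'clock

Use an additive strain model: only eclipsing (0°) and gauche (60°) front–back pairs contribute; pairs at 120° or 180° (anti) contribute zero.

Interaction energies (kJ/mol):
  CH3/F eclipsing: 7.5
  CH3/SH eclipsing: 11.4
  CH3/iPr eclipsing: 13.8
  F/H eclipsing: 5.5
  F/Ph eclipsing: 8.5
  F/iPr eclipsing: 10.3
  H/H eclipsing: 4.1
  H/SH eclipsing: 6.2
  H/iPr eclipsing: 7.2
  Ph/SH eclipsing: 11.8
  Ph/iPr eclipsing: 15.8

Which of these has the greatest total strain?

A is eclipsed. F at 0° is eclipsed with CH3 at 0° (7.5); iPr at 120° is eclipsed with Ph at 120° (15.8); SH at 240° is eclipsed with H at 240° (6.2). Total 29.5 kJ/mol.
B is eclipsed. F at 0° is eclipsed with H at 0° (5.5); iPr at 120° is eclipsed with CH3 at 120° (13.8); SH at 240° is eclipsed with Ph at 240° (11.8). Total 31.1 kJ/mol.
C is eclipsed. F at 0° is eclipsed with Ph at 0° (8.5); iPr at 120° is eclipsed with H at 120° (7.2); SH at 240° is eclipsed with CH3 at 240° (11.4). Total 27.1 kJ/mol.
B has the highest total (31.1 kJ/mol).

B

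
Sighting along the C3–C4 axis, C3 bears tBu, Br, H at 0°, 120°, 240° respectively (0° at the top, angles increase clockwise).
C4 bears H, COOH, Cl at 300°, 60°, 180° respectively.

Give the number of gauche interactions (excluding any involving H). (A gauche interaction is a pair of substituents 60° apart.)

Non-H gauche pairs: tBu(0°)/COOH(60°); Br(120°)/COOH(60°); Br(120°)/Cl(180°) — 3 interactions.

3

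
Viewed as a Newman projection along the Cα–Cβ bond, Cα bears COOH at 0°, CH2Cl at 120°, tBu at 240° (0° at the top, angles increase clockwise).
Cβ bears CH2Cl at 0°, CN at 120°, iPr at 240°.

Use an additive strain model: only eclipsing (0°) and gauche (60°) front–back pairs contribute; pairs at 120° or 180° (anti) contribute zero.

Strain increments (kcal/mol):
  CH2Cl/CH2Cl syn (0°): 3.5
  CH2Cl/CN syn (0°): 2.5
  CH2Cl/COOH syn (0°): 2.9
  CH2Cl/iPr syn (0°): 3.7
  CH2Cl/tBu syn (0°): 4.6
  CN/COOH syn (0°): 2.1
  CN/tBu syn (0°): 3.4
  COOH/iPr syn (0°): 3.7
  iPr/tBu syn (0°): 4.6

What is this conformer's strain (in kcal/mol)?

10.0 kcal/mol

This conformer is eclipsed. COOH at 0° is eclipsed with CH2Cl at 0° (2.9); CH2Cl at 120° is eclipsed with CN at 120° (2.5); tBu at 240° is eclipsed with iPr at 240° (4.6). Total 10.0 kcal/mol.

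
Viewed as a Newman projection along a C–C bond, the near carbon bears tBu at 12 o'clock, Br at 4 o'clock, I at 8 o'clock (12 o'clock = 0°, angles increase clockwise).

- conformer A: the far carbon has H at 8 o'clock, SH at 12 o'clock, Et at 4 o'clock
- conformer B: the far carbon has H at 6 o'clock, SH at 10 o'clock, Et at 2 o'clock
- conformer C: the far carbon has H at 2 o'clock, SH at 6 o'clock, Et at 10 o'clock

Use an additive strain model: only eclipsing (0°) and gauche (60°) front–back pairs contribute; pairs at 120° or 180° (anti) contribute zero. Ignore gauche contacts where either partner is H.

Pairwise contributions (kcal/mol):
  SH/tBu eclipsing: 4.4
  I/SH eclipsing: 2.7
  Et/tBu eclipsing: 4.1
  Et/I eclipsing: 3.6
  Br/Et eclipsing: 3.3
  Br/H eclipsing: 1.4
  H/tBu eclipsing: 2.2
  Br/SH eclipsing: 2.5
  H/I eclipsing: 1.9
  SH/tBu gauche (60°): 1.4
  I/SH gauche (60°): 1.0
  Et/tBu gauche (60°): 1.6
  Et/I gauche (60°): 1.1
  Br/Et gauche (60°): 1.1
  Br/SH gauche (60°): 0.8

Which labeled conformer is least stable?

A (eclipsed): tBu–SH eclipsed, Br–Et eclipsed, I–H eclipsed; 4.4 + 3.3 + 1.9 = 9.6 kcal/mol.
B (staggered): tBu–SH gauche, tBu–Et gauche, Br–Et gauche, I–SH gauche; 1.4 + 1.6 + 1.1 + 1.0 = 5.1 kcal/mol.
C (staggered): tBu–Et gauche, Br–SH gauche, I–SH gauche, I–Et gauche; 1.6 + 0.8 + 1.0 + 1.1 = 4.5 kcal/mol.
A has the highest total (9.6 kcal/mol).

A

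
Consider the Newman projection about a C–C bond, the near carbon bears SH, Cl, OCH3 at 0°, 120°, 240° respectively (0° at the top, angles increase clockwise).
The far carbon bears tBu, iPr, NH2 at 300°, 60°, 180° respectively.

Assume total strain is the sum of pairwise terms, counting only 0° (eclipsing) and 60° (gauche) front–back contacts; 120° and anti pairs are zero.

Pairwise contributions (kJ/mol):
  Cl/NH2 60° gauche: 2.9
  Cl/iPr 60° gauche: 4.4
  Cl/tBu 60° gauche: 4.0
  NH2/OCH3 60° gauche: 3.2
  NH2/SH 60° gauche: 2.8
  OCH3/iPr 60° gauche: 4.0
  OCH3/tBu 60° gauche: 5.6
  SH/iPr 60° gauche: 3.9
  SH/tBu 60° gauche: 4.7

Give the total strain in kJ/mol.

24.7 kJ/mol

This conformer (staggered): SH(0°)/tBu(300°) gauche 4.7; SH(0°)/iPr(60°) gauche 3.9; Cl(120°)/iPr(60°) gauche 4.4; Cl(120°)/NH2(180°) gauche 2.9; OCH3(240°)/tBu(300°) gauche 5.6; OCH3(240°)/NH2(180°) gauche 3.2 → 24.7 kJ/mol.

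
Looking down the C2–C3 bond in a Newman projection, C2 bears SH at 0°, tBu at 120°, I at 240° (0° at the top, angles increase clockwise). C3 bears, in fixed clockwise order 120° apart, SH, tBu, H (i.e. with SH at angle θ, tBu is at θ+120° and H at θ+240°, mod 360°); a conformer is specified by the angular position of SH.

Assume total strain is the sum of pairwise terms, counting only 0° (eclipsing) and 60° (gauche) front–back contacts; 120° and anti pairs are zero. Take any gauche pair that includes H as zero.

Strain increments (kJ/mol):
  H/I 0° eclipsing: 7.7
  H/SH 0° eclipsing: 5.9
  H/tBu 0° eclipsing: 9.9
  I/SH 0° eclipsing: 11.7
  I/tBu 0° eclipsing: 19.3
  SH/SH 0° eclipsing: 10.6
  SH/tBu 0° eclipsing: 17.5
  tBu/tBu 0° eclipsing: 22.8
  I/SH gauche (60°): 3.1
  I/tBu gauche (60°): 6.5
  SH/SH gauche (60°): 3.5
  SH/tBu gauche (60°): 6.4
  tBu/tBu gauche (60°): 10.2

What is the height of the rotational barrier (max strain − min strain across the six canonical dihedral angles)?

SH at 0° is eclipsed. SH at 0° is eclipsed with SH at 0° (10.6); tBu at 120° is eclipsed with tBu at 120° (22.8); I at 240° is eclipsed with H at 240° (7.7). Total 41.1 kJ/mol.
SH at 60° is staggered. SH at 0° is gauche with SH at 60° (3.5); tBu at 120° is gauche with SH at 60° (6.4); tBu at 120° is gauche with tBu at 180° (10.2); I at 240° is gauche with tBu at 180° (6.5). Total 26.6 kJ/mol.
SH at 120° is eclipsed. SH at 0° is eclipsed with H at 0° (5.9); tBu at 120° is eclipsed with SH at 120° (17.5); I at 240° is eclipsed with tBu at 240° (19.3). Total 42.7 kJ/mol.
SH at 180° is staggered. SH at 0° is gauche with tBu at 300° (6.4); tBu at 120° is gauche with SH at 180° (6.4); I at 240° is gauche with SH at 180° (3.1); I at 240° is gauche with tBu at 300° (6.5). Total 22.4 kJ/mol.
SH at 240° is eclipsed. SH at 0° is eclipsed with tBu at 0° (17.5); tBu at 120° is eclipsed with H at 120° (9.9); I at 240° is eclipsed with SH at 240° (11.7). Total 39.1 kJ/mol.
SH at 300° is staggered. SH at 0° is gauche with SH at 300° (3.5); SH at 0° is gauche with tBu at 60° (6.4); tBu at 120° is gauche with tBu at 60° (10.2); I at 240° is gauche with SH at 300° (3.1). Total 23.2 kJ/mol.
Max at 120° (42.7 kJ/mol), min at 180° (22.4 kJ/mol); barrier = 20.3 kJ/mol.

20.3 kJ/mol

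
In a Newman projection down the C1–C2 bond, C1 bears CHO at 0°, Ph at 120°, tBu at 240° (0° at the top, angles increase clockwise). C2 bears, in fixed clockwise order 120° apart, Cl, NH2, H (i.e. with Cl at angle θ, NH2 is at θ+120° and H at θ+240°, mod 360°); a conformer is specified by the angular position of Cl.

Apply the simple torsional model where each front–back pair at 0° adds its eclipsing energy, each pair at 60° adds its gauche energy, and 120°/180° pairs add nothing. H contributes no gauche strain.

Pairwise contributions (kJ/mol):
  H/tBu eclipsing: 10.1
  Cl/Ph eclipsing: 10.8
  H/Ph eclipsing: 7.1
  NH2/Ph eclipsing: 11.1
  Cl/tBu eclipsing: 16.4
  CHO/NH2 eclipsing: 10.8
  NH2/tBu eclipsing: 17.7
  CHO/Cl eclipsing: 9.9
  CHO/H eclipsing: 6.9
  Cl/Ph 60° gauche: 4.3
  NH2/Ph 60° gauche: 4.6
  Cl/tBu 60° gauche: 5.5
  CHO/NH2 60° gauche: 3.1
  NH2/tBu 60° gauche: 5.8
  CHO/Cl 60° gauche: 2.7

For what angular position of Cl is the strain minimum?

300°

Cl at 0° (eclipsed): CHO(0°)/Cl(0°) eclipsed 9.9; Ph(120°)/NH2(120°) eclipsed 11.1; tBu(240°)/H(240°) eclipsed 10.1 → 31.1 kJ/mol.
Cl at 60° (staggered): CHO(0°)/Cl(60°) gauche 2.7; Ph(120°)/Cl(60°) gauche 4.3; Ph(120°)/NH2(180°) gauche 4.6; tBu(240°)/NH2(180°) gauche 5.8 → 17.4 kJ/mol.
Cl at 120° (eclipsed): CHO(0°)/H(0°) eclipsed 6.9; Ph(120°)/Cl(120°) eclipsed 10.8; tBu(240°)/NH2(240°) eclipsed 17.7 → 35.4 kJ/mol.
Cl at 180° (staggered): CHO(0°)/NH2(300°) gauche 3.1; Ph(120°)/Cl(180°) gauche 4.3; tBu(240°)/Cl(180°) gauche 5.5; tBu(240°)/NH2(300°) gauche 5.8 → 18.7 kJ/mol.
Cl at 240° (eclipsed): CHO(0°)/NH2(0°) eclipsed 10.8; Ph(120°)/H(120°) eclipsed 7.1; tBu(240°)/Cl(240°) eclipsed 16.4 → 34.3 kJ/mol.
Cl at 300° (staggered): CHO(0°)/Cl(300°) gauche 2.7; CHO(0°)/NH2(60°) gauche 3.1; Ph(120°)/NH2(60°) gauche 4.6; tBu(240°)/Cl(300°) gauche 5.5 → 15.9 kJ/mol.
The minimum (15.9 kJ/mol) occurs with Cl at 300°.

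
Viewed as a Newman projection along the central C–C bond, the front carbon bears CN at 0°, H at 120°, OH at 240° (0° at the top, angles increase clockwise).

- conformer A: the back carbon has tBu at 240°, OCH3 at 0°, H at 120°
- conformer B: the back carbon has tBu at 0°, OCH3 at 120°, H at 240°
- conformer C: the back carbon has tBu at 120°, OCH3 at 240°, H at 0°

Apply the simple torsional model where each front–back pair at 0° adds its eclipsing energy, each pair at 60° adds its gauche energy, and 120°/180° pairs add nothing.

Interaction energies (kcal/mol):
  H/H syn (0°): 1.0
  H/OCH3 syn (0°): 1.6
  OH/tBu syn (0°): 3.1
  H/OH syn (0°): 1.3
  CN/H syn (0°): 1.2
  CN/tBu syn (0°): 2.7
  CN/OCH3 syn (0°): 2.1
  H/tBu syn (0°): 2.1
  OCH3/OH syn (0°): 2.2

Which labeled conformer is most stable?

A is eclipsed. CN at 0° is eclipsed with OCH3 at 0° (2.1); H at 120° is eclipsed with H at 120° (1.0); OH at 240° is eclipsed with tBu at 240° (3.1). Total 6.2 kcal/mol.
B is eclipsed. CN at 0° is eclipsed with tBu at 0° (2.7); H at 120° is eclipsed with OCH3 at 120° (1.6); OH at 240° is eclipsed with H at 240° (1.3). Total 5.6 kcal/mol.
C is eclipsed. CN at 0° is eclipsed with H at 0° (1.2); H at 120° is eclipsed with tBu at 120° (2.1); OH at 240° is eclipsed with OCH3 at 240° (2.2). Total 5.5 kcal/mol.
C has the lowest total (5.5 kcal/mol).

C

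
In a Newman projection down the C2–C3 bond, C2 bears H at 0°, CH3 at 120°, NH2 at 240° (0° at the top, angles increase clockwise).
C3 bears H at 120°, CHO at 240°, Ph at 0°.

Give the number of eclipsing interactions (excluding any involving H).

Non-H eclipsing pairs: NH2(240°)/CHO(240°) — 1 interaction.

1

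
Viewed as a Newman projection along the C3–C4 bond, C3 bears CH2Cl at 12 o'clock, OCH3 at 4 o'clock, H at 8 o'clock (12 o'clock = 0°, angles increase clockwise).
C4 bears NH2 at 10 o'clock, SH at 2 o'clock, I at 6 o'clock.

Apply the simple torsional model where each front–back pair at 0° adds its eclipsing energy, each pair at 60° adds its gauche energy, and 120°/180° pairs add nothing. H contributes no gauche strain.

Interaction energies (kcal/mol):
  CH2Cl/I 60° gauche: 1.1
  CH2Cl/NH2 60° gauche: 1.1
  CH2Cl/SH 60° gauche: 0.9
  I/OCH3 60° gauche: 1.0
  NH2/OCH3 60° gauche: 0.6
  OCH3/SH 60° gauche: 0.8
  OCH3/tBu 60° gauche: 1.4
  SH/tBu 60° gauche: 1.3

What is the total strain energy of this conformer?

3.8 kcal/mol

This conformer (staggered): CH2Cl–NH2 gauche, CH2Cl–SH gauche, OCH3–SH gauche, OCH3–I gauche; 1.1 + 0.9 + 0.8 + 1.0 = 3.8 kcal/mol.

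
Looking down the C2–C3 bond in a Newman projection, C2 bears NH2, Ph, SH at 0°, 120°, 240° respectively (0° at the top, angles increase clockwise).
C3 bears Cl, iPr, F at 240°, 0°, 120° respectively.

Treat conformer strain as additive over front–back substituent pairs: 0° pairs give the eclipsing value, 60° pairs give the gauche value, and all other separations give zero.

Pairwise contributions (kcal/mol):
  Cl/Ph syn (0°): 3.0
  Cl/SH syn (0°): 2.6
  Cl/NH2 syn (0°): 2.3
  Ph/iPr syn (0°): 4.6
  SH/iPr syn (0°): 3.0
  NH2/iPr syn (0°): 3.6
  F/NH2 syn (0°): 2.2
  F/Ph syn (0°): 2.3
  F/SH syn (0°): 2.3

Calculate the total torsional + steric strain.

This conformer (eclipsed): NH2–iPr eclipsed, Ph–F eclipsed, SH–Cl eclipsed; 3.6 + 2.3 + 2.6 = 8.5 kcal/mol.

8.5 kcal/mol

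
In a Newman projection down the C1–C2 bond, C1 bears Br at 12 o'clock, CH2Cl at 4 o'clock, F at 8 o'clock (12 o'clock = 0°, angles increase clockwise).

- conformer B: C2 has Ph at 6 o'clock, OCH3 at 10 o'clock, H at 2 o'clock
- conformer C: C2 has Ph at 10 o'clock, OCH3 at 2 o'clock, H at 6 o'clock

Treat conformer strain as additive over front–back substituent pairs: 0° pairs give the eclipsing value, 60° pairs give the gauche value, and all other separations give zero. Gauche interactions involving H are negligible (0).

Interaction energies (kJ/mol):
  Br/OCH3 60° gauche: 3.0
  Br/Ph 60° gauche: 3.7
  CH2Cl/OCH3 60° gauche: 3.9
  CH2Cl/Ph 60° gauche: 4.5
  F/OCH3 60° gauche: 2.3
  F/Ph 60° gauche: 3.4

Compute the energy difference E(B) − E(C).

B (staggered): Br–OCH3 gauche, CH2Cl–Ph gauche, F–Ph gauche, F–OCH3 gauche; 3.0 + 4.5 + 3.4 + 2.3 = 13.2 kJ/mol.
C (staggered): Br–Ph gauche, Br–OCH3 gauche, CH2Cl–OCH3 gauche, F–Ph gauche; 3.7 + 3.0 + 3.9 + 3.4 = 14.0 kJ/mol.
E(B) − E(C) = 13.2 − 14.0 = -0.8 kJ/mol.

-0.8 kJ/mol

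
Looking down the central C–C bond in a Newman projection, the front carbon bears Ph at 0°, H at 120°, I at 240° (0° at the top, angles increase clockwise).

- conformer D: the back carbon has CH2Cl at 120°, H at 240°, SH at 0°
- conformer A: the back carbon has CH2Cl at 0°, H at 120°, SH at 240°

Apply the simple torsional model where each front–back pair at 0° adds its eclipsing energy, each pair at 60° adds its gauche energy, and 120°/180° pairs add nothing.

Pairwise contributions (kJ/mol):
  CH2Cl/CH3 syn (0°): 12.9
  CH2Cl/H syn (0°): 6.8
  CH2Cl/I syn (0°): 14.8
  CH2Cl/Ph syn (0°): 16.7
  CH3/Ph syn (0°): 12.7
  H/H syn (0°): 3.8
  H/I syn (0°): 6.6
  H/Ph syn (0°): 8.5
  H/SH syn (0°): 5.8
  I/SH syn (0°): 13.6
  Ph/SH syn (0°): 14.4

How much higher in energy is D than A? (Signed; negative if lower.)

-6.3 kJ/mol

D (eclipsed): Ph(0°)/SH(0°) eclipsed 14.4; H(120°)/CH2Cl(120°) eclipsed 6.8; I(240°)/H(240°) eclipsed 6.6 → 27.8 kJ/mol.
A (eclipsed): Ph(0°)/CH2Cl(0°) eclipsed 16.7; H(120°)/H(120°) eclipsed 3.8; I(240°)/SH(240°) eclipsed 13.6 → 34.1 kJ/mol.
E(D) − E(A) = 27.8 − 34.1 = -6.3 kJ/mol.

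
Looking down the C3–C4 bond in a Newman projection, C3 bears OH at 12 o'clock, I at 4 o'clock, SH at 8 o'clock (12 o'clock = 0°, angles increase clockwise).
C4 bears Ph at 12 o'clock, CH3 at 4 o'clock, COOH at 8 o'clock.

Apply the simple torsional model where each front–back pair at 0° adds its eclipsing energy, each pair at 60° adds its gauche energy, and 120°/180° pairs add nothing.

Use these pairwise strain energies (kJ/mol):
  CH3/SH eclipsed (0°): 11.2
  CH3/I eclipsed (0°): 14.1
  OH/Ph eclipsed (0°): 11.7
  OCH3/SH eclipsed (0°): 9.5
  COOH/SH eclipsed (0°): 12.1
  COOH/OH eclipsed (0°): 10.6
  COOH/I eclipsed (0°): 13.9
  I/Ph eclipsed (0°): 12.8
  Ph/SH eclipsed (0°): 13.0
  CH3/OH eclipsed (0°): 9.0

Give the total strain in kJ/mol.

37.9 kJ/mol

This conformer (eclipsed): OH–Ph eclipsed, I–CH3 eclipsed, SH–COOH eclipsed; 11.7 + 14.1 + 12.1 = 37.9 kJ/mol.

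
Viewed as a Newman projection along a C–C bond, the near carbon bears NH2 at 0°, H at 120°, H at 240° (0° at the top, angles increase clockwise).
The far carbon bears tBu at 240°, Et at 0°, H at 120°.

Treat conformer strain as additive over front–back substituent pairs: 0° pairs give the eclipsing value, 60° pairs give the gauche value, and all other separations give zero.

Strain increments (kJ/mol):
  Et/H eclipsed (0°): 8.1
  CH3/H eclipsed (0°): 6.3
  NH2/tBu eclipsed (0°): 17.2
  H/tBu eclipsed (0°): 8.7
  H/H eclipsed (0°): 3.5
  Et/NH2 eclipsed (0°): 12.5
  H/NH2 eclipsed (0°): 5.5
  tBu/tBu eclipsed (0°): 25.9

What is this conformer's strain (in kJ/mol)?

24.7 kJ/mol

This conformer is eclipsed. NH2 at 0° is eclipsed with Et at 0° (12.5); H at 120° is eclipsed with H at 120° (3.5); H at 240° is eclipsed with tBu at 240° (8.7). Total 24.7 kJ/mol.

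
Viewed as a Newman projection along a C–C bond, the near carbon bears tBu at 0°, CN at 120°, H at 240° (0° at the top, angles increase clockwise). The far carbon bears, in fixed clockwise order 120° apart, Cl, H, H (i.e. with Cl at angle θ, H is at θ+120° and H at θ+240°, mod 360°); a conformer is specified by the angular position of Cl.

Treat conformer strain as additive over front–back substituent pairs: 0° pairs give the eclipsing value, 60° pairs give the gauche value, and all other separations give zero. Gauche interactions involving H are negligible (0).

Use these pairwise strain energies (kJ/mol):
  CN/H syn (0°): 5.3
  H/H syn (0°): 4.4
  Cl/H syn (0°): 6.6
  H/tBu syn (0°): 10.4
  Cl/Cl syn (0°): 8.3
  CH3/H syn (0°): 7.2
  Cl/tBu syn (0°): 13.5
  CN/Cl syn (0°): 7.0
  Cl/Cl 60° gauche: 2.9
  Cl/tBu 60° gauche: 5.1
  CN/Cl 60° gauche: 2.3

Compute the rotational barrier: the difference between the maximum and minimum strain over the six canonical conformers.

20.9 kJ/mol

Cl at 0° (eclipsed): tBu(0°)/Cl(0°) eclipsed 13.5; CN(120°)/H(120°) eclipsed 5.3; H(240°)/H(240°) eclipsed 4.4 → 23.2 kJ/mol.
Cl at 60° (staggered): tBu(0°)/Cl(60°) gauche 5.1; CN(120°)/Cl(60°) gauche 2.3 → 7.4 kJ/mol.
Cl at 120° (eclipsed): tBu(0°)/H(0°) eclipsed 10.4; CN(120°)/Cl(120°) eclipsed 7.0; H(240°)/H(240°) eclipsed 4.4 → 21.8 kJ/mol.
Cl at 180° (staggered): CN(120°)/Cl(180°) gauche 2.3 → 2.3 kJ/mol.
Cl at 240° (eclipsed): tBu(0°)/H(0°) eclipsed 10.4; CN(120°)/H(120°) eclipsed 5.3; H(240°)/Cl(240°) eclipsed 6.6 → 22.3 kJ/mol.
Cl at 300° (staggered): tBu(0°)/Cl(300°) gauche 5.1 → 5.1 kJ/mol.
Max at 0° (23.2 kJ/mol), min at 180° (2.3 kJ/mol); barrier = 20.9 kJ/mol.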